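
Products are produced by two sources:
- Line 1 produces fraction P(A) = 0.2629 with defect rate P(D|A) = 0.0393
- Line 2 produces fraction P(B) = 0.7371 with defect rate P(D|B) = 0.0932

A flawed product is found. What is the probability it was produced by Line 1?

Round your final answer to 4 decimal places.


Let A = from Line 1, D = flawed

Given:
- P(A) = 0.2629, P(B) = 0.7371
- P(D|A) = 0.0393, P(D|B) = 0.0932

Step 1: Find P(D)
P(D) = P(D|A)P(A) + P(D|B)P(B)
     = 0.0393 × 0.2629 + 0.0932 × 0.7371
     = 0.01033197 + 0.06869772
     = 0.07902969

Step 2: Apply Bayes' theorem
P(A|D) = P(D|A)P(A) / P(D)
       = 0.01033197 / 0.07902969
       = 0.1307


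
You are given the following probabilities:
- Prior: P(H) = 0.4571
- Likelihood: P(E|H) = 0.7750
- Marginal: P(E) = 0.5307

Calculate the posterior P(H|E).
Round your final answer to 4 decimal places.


Using Bayes' theorem:

P(H|E) = P(E|H) × P(H) / P(E)
       = 0.7750 × 0.4571 / 0.5307
       = 0.35425250 / 0.5307
       = 0.6675

The evidence strengthens our belief in H.
Prior: 0.4571 → Posterior: 0.6675


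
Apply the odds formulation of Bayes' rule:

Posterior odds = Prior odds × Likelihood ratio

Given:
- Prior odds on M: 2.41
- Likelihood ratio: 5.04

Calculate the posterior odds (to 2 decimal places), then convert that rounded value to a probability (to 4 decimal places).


Step 1: Calculate posterior odds
Posterior odds = Prior odds × LR
               = 2.41 × 5.04
               = 12.15

Step 2: Convert to probability
P(M|E) = Posterior odds / (1 + Posterior odds)
       = 12.15 / (1 + 12.15)
       = 12.15 / 13.15
       = 0.9240

The evidence increased P(M) from 0.7067 to 0.9240.


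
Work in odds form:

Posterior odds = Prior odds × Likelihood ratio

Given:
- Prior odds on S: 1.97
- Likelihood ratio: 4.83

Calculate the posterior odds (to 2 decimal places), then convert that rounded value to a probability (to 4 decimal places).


Step 1: Calculate posterior odds
Posterior odds = Prior odds × LR
               = 1.97 × 4.83
               = 9.52

Step 2: Convert to probability
P(S|E) = Posterior odds / (1 + Posterior odds)
       = 9.52 / (1 + 9.52)
       = 9.52 / 10.52
       = 0.9049

The evidence increased P(S) from 0.6633 to 0.9049.


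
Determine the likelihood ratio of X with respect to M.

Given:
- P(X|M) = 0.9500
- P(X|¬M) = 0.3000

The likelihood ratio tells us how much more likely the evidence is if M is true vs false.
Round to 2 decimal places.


Likelihood Ratio (LR) = P(X|M) / P(X|¬M)

LR = 0.9500 / 0.3000
   = 3.17

The evidence is 3.17 times more likely if M is true than if M is false.
LR > 1, so observing X raises the odds in favor of M.


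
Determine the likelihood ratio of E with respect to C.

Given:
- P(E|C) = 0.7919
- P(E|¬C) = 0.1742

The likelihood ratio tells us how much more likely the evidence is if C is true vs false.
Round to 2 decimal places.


Likelihood Ratio (LR) = P(E|C) / P(E|¬C)

LR = 0.7919 / 0.1742
   = 4.55

The evidence is 4.55 times more likely if C is true than if C is false.
Because LR exceeds 1, E is evidence for C.


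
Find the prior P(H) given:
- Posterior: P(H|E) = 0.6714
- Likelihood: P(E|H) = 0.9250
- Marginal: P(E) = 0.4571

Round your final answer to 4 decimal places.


From Bayes' theorem: P(H|E) = P(E|H) × P(H) / P(E)

Rearranging for P(H):
P(H) = P(H|E) × P(E) / P(E|H)
     = 0.6714 × 0.4571 / 0.9250
     = 0.30689694 / 0.9250
     = 0.3318


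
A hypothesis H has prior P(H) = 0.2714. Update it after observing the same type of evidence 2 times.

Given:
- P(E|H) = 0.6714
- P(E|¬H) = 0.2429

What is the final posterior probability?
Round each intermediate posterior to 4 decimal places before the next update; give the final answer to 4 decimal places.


Sequential Bayesian updating:

Initial prior: P(H) = 0.2714

Update 1:
  P(E) = 0.6714 × 0.2714 + 0.2429 × 0.7286 = 0.18221796 + 0.17697694 = 0.35919490
  P(H|E) = 0.18221796 / 0.35919490 = 0.5073

Update 2:
  P(E) = 0.6714 × 0.5073 + 0.2429 × 0.4927 = 0.34060122 + 0.11967683 = 0.46027805
  P(H|E) = 0.34060122 / 0.46027805 = 0.7400

Final posterior: 0.7400


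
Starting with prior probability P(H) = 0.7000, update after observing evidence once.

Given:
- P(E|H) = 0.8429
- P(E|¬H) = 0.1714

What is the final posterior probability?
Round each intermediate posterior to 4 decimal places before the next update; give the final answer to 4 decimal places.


Sequential Bayesian updating:

Initial prior: P(H) = 0.7000

Update 1:
  P(E) = 0.8429 × 0.7000 + 0.1714 × 0.3000 = 0.59003000 + 0.05142000 = 0.64145000
  P(H|E) = 0.59003000 / 0.64145000 = 0.9198

Final posterior: 0.9198


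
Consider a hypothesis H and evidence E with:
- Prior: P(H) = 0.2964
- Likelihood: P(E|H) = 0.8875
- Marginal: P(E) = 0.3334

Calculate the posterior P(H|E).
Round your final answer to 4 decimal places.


Using Bayes' theorem:

P(H|E) = P(E|H) × P(H) / P(E)
       = 0.8875 × 0.2964 / 0.3334
       = 0.26305500 / 0.3334
       = 0.7890

The evidence strengthens our belief in H.
Prior: 0.2964 → Posterior: 0.7890


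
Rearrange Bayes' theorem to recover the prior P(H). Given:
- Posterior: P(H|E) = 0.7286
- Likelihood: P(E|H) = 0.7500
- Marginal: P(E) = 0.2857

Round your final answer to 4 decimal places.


From Bayes' theorem: P(H|E) = P(E|H) × P(H) / P(E)

Rearranging for P(H):
P(H) = P(H|E) × P(E) / P(E|H)
     = 0.7286 × 0.2857 / 0.7500
     = 0.20816102 / 0.7500
     = 0.2775


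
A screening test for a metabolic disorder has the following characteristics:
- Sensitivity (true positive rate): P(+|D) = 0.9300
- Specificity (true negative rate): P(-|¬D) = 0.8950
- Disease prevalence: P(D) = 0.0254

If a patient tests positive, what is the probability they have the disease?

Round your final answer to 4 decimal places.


Let D = has disease, + = positive test

Given:
- P(D) = 0.0254 (prevalence)
- P(+|D) = 0.9300 (sensitivity)
- P(-|¬D) = 0.8950 (specificity)
- P(+|¬D) = 0.1050 (false positive rate = 1 - specificity)

Step 1: Find P(+)
P(+) = P(+|D)P(D) + P(+|¬D)P(¬D)
     = 0.9300 × 0.0254 + 0.1050 × 0.9746
     = 0.02362200 + 0.10233300
     = 0.12595500

Step 2: Apply Bayes' theorem for P(D|+)
P(D|+) = P(+|D)P(D) / P(+)
       = 0.02362200 / 0.12595500
       = 0.1875


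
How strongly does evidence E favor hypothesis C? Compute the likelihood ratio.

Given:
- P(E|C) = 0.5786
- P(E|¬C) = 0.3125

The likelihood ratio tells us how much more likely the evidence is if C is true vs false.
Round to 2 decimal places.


Likelihood Ratio (LR) = P(E|C) / P(E|¬C)

LR = 0.5786 / 0.3125
   = 1.85

The evidence is 1.85 times more likely if C is true than if C is false.
Because LR exceeds 1, E is evidence for C.


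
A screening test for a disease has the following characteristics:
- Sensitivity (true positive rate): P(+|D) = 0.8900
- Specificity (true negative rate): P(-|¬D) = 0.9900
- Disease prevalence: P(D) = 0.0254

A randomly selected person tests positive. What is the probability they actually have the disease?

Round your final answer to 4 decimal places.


Let D = has disease, + = positive test

Given:
- P(D) = 0.0254 (prevalence)
- P(+|D) = 0.8900 (sensitivity)
- P(-|¬D) = 0.9900 (specificity)
- P(+|¬D) = 0.0100 (false positive rate = 1 - specificity)

Step 1: Find P(+)
P(+) = P(+|D)P(D) + P(+|¬D)P(¬D)
     = 0.8900 × 0.0254 + 0.0100 × 0.9746
     = 0.02260600 + 0.00974600
     = 0.03235200

Step 2: Apply Bayes' theorem for P(D|+)
P(D|+) = P(+|D)P(D) / P(+)
       = 0.02260600 / 0.03235200
       = 0.6988


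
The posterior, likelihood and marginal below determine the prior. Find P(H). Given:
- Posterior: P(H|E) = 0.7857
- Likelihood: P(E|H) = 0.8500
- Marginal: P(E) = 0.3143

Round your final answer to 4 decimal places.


From Bayes' theorem: P(H|E) = P(E|H) × P(H) / P(E)

Rearranging for P(H):
P(H) = P(H|E) × P(E) / P(E|H)
     = 0.7857 × 0.3143 / 0.8500
     = 0.24694551 / 0.8500
     = 0.2905


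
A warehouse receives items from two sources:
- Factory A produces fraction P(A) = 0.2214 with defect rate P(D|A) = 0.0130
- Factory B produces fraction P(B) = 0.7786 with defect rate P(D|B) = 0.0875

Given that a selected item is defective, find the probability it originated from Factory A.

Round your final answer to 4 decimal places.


Let A = from Factory A, D = defective

Given:
- P(A) = 0.2214, P(B) = 0.7786
- P(D|A) = 0.0130, P(D|B) = 0.0875

Step 1: Find P(D)
P(D) = P(D|A)P(A) + P(D|B)P(B)
     = 0.0130 × 0.2214 + 0.0875 × 0.7786
     = 0.00287820 + 0.06812750
     = 0.07100570

Step 2: Apply Bayes' theorem
P(A|D) = P(D|A)P(A) / P(D)
       = 0.00287820 / 0.07100570
       = 0.0405


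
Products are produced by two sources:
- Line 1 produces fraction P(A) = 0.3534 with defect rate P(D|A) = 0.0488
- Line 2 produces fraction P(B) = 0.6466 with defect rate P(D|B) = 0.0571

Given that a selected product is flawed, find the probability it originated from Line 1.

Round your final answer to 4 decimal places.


Let A = from Line 1, D = flawed

Given:
- P(A) = 0.3534, P(B) = 0.6466
- P(D|A) = 0.0488, P(D|B) = 0.0571

Step 1: Find P(D)
P(D) = P(D|A)P(A) + P(D|B)P(B)
     = 0.0488 × 0.3534 + 0.0571 × 0.6466
     = 0.01724592 + 0.03692086
     = 0.05416678

Step 2: Apply Bayes' theorem
P(A|D) = P(D|A)P(A) / P(D)
       = 0.01724592 / 0.05416678
       = 0.3184


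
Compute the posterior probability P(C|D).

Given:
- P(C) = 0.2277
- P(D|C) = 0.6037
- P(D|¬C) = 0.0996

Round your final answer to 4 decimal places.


Bayes' theorem: P(C|D) = P(D|C) × P(C) / P(D)

Step 1: Calculate P(D) using law of total probability
P(D) = P(D|C)P(C) + P(D|¬C)P(¬C)
     = 0.6037 × 0.2277 + 0.0996 × 0.7723
     = 0.13746249 + 0.07692108
     = 0.21438357

Step 2: Apply Bayes' theorem
P(C|D) = P(D|C) × P(C) / P(D)
       = 0.13746249 / 0.21438357
       = 0.6412


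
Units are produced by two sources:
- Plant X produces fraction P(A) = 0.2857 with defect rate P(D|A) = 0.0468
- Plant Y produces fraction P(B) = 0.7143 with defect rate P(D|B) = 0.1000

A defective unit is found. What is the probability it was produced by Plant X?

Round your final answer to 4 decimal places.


Let A = from Plant X, D = defective

Given:
- P(A) = 0.2857, P(B) = 0.7143
- P(D|A) = 0.0468, P(D|B) = 0.1000

Step 1: Find P(D)
P(D) = P(D|A)P(A) + P(D|B)P(B)
     = 0.0468 × 0.2857 + 0.1000 × 0.7143
     = 0.01337076 + 0.07143000
     = 0.08480076

Step 2: Apply Bayes' theorem
P(A|D) = P(D|A)P(A) / P(D)
       = 0.01337076 / 0.08480076
       = 0.1577


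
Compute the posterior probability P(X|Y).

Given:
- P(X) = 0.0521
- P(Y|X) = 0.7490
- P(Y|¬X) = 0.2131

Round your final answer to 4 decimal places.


Bayes' theorem: P(X|Y) = P(Y|X) × P(X) / P(Y)

Step 1: Calculate P(Y) using law of total probability
P(Y) = P(Y|X)P(X) + P(Y|¬X)P(¬X)
     = 0.7490 × 0.0521 + 0.2131 × 0.9479
     = 0.03902290 + 0.20199749
     = 0.24102039

Step 2: Apply Bayes' theorem
P(X|Y) = P(Y|X) × P(X) / P(Y)
       = 0.03902290 / 0.24102039
       = 0.1619


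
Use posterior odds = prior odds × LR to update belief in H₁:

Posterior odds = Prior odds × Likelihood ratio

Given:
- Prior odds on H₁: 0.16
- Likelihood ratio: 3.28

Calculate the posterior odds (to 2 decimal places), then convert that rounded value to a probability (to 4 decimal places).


Step 1: Calculate posterior odds
Posterior odds = Prior odds × LR
               = 0.16 × 3.28
               = 0.52

Step 2: Convert to probability
P(H₁|E) = Posterior odds / (1 + Posterior odds)
       = 0.52 / (1 + 0.52)
       = 0.52 / 1.52
       = 0.3421

The evidence increased P(H₁) from 0.1379 to 0.3421.


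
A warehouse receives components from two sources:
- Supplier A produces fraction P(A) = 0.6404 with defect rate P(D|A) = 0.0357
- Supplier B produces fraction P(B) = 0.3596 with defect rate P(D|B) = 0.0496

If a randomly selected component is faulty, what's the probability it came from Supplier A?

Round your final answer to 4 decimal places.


Let A = from Supplier A, D = faulty

Given:
- P(A) = 0.6404, P(B) = 0.3596
- P(D|A) = 0.0357, P(D|B) = 0.0496

Step 1: Find P(D)
P(D) = P(D|A)P(A) + P(D|B)P(B)
     = 0.0357 × 0.6404 + 0.0496 × 0.3596
     = 0.02286228 + 0.01783616
     = 0.04069844

Step 2: Apply Bayes' theorem
P(A|D) = P(D|A)P(A) / P(D)
       = 0.02286228 / 0.04069844
       = 0.5617


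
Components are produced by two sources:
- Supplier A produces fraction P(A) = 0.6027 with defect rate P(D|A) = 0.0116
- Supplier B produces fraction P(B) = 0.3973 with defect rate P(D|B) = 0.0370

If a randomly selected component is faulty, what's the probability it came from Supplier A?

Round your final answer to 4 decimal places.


Let A = from Supplier A, D = faulty

Given:
- P(A) = 0.6027, P(B) = 0.3973
- P(D|A) = 0.0116, P(D|B) = 0.0370

Step 1: Find P(D)
P(D) = P(D|A)P(A) + P(D|B)P(B)
     = 0.0116 × 0.6027 + 0.0370 × 0.3973
     = 0.00699132 + 0.01470010
     = 0.02169142

Step 2: Apply Bayes' theorem
P(A|D) = P(D|A)P(A) / P(D)
       = 0.00699132 / 0.02169142
       = 0.3223


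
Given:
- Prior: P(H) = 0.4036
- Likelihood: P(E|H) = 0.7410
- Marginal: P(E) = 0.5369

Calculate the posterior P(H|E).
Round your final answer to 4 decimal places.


Using Bayes' theorem:

P(H|E) = P(E|H) × P(H) / P(E)
       = 0.7410 × 0.4036 / 0.5369
       = 0.29906760 / 0.5369
       = 0.5570

The evidence strengthens our belief in H.
Prior: 0.4036 → Posterior: 0.5570


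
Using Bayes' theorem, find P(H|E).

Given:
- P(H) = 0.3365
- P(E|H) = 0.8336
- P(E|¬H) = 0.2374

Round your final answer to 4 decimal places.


Bayes' theorem: P(H|E) = P(E|H) × P(H) / P(E)

Step 1: Calculate P(E) using law of total probability
P(E) = P(E|H)P(H) + P(E|¬H)P(¬H)
     = 0.8336 × 0.3365 + 0.2374 × 0.6635
     = 0.28050640 + 0.15751490
     = 0.43802130

Step 2: Apply Bayes' theorem
P(H|E) = P(E|H) × P(H) / P(E)
       = 0.28050640 / 0.43802130
       = 0.6404


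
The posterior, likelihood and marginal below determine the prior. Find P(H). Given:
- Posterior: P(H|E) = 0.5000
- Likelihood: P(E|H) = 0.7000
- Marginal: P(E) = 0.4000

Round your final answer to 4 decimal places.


From Bayes' theorem: P(H|E) = P(E|H) × P(H) / P(E)

Rearranging for P(H):
P(H) = P(H|E) × P(E) / P(E|H)
     = 0.5000 × 0.4000 / 0.7000
     = 0.20000000 / 0.7000
     = 0.2857


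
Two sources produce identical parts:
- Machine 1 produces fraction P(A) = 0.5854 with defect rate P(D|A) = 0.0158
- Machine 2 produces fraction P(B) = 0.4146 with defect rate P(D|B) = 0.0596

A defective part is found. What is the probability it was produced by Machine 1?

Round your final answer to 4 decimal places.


Let A = from Machine 1, D = defective

Given:
- P(A) = 0.5854, P(B) = 0.4146
- P(D|A) = 0.0158, P(D|B) = 0.0596

Step 1: Find P(D)
P(D) = P(D|A)P(A) + P(D|B)P(B)
     = 0.0158 × 0.5854 + 0.0596 × 0.4146
     = 0.00924932 + 0.02471016
     = 0.03395948

Step 2: Apply Bayes' theorem
P(A|D) = P(D|A)P(A) / P(D)
       = 0.00924932 / 0.03395948
       = 0.2724


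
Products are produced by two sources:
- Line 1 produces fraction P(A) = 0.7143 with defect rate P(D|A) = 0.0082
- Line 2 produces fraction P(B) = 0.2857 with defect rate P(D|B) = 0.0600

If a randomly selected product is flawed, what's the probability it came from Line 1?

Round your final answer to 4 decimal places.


Let A = from Line 1, D = flawed

Given:
- P(A) = 0.7143, P(B) = 0.2857
- P(D|A) = 0.0082, P(D|B) = 0.0600

Step 1: Find P(D)
P(D) = P(D|A)P(A) + P(D|B)P(B)
     = 0.0082 × 0.7143 + 0.0600 × 0.2857
     = 0.00585726 + 0.01714200
     = 0.02299926

Step 2: Apply Bayes' theorem
P(A|D) = P(D|A)P(A) / P(D)
       = 0.00585726 / 0.02299926
       = 0.2547


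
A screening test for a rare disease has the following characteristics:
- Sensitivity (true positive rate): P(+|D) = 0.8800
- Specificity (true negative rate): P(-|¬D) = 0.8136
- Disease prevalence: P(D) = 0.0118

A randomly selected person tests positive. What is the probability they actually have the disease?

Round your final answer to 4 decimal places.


Let D = has disease, + = positive test

Given:
- P(D) = 0.0118 (prevalence)
- P(+|D) = 0.8800 (sensitivity)
- P(-|¬D) = 0.8136 (specificity)
- P(+|¬D) = 0.1864 (false positive rate = 1 - specificity)

Step 1: Find P(+)
P(+) = P(+|D)P(D) + P(+|¬D)P(¬D)
     = 0.8800 × 0.0118 + 0.1864 × 0.9882
     = 0.01038400 + 0.18420048
     = 0.19458448

Step 2: Apply Bayes' theorem for P(D|+)
P(D|+) = P(+|D)P(D) / P(+)
       = 0.01038400 / 0.19458448
       = 0.0534


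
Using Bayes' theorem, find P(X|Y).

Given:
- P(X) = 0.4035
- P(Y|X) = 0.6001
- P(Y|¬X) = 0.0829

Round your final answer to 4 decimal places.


Bayes' theorem: P(X|Y) = P(Y|X) × P(X) / P(Y)

Step 1: Calculate P(Y) using law of total probability
P(Y) = P(Y|X)P(X) + P(Y|¬X)P(¬X)
     = 0.6001 × 0.4035 + 0.0829 × 0.5965
     = 0.24214035 + 0.04944985
     = 0.29159020

Step 2: Apply Bayes' theorem
P(X|Y) = P(Y|X) × P(X) / P(Y)
       = 0.24214035 / 0.29159020
       = 0.8304


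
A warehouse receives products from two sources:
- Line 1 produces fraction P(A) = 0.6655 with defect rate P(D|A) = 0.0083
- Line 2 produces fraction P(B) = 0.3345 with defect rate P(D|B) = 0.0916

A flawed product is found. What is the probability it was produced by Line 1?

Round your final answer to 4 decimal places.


Let A = from Line 1, D = flawed

Given:
- P(A) = 0.6655, P(B) = 0.3345
- P(D|A) = 0.0083, P(D|B) = 0.0916

Step 1: Find P(D)
P(D) = P(D|A)P(A) + P(D|B)P(B)
     = 0.0083 × 0.6655 + 0.0916 × 0.3345
     = 0.00552365 + 0.03064020
     = 0.03616385

Step 2: Apply Bayes' theorem
P(A|D) = P(D|A)P(A) / P(D)
       = 0.00552365 / 0.03616385
       = 0.1527


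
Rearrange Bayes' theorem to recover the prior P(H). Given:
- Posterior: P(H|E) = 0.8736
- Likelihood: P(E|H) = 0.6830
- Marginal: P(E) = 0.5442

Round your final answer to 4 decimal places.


From Bayes' theorem: P(H|E) = P(E|H) × P(H) / P(E)

Rearranging for P(H):
P(H) = P(H|E) × P(E) / P(E|H)
     = 0.8736 × 0.5442 / 0.6830
     = 0.47541312 / 0.6830
     = 0.6961


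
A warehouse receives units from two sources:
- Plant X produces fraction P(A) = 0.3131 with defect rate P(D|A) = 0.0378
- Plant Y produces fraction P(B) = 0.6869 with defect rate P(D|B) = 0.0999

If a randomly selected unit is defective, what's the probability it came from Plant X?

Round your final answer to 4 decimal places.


Let A = from Plant X, D = defective

Given:
- P(A) = 0.3131, P(B) = 0.6869
- P(D|A) = 0.0378, P(D|B) = 0.0999

Step 1: Find P(D)
P(D) = P(D|A)P(A) + P(D|B)P(B)
     = 0.0378 × 0.3131 + 0.0999 × 0.6869
     = 0.01183518 + 0.06862131
     = 0.08045649

Step 2: Apply Bayes' theorem
P(A|D) = P(D|A)P(A) / P(D)
       = 0.01183518 / 0.08045649
       = 0.1471


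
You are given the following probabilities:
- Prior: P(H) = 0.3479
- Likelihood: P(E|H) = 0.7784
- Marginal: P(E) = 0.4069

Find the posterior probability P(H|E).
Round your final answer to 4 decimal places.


Using Bayes' theorem:

P(H|E) = P(E|H) × P(H) / P(E)
       = 0.7784 × 0.3479 / 0.4069
       = 0.27080536 / 0.4069
       = 0.6655

The evidence strengthens our belief in H.
Prior: 0.3479 → Posterior: 0.6655


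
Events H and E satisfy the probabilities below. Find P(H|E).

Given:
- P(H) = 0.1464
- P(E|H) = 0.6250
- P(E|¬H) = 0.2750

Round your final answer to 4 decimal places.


Bayes' theorem: P(H|E) = P(E|H) × P(H) / P(E)

Step 1: Calculate P(E) using law of total probability
P(E) = P(E|H)P(H) + P(E|¬H)P(¬H)
     = 0.6250 × 0.1464 + 0.2750 × 0.8536
     = 0.09150000 + 0.23474000
     = 0.32624000

Step 2: Apply Bayes' theorem
P(H|E) = P(E|H) × P(H) / P(E)
       = 0.09150000 / 0.32624000
       = 0.2805


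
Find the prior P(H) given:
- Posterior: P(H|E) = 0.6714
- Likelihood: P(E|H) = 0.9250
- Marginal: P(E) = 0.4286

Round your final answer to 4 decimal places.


From Bayes' theorem: P(H|E) = P(E|H) × P(H) / P(E)

Rearranging for P(H):
P(H) = P(H|E) × P(E) / P(E|H)
     = 0.6714 × 0.4286 / 0.9250
     = 0.28776204 / 0.9250
     = 0.3111


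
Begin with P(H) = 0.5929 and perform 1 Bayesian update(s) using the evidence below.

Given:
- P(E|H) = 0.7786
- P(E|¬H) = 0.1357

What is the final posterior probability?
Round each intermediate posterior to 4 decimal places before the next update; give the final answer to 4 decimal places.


Sequential Bayesian updating:

Initial prior: P(H) = 0.5929

Update 1:
  P(E) = 0.7786 × 0.5929 + 0.1357 × 0.4071 = 0.46163194 + 0.05524347 = 0.51687541
  P(H|E) = 0.46163194 / 0.51687541 = 0.8931

Final posterior: 0.8931


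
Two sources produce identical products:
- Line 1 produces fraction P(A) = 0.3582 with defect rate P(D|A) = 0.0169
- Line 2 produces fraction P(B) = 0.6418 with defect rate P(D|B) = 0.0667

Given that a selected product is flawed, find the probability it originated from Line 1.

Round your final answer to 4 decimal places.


Let A = from Line 1, D = flawed

Given:
- P(A) = 0.3582, P(B) = 0.6418
- P(D|A) = 0.0169, P(D|B) = 0.0667

Step 1: Find P(D)
P(D) = P(D|A)P(A) + P(D|B)P(B)
     = 0.0169 × 0.3582 + 0.0667 × 0.6418
     = 0.00605358 + 0.04280806
     = 0.04886164

Step 2: Apply Bayes' theorem
P(A|D) = P(D|A)P(A) / P(D)
       = 0.00605358 / 0.04886164
       = 0.1239


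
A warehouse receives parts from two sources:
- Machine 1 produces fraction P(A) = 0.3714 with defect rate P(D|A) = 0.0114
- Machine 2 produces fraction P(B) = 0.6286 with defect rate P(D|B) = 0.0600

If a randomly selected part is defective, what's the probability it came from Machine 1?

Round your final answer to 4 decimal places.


Let A = from Machine 1, D = defective

Given:
- P(A) = 0.3714, P(B) = 0.6286
- P(D|A) = 0.0114, P(D|B) = 0.0600

Step 1: Find P(D)
P(D) = P(D|A)P(A) + P(D|B)P(B)
     = 0.0114 × 0.3714 + 0.0600 × 0.6286
     = 0.00423396 + 0.03771600
     = 0.04194996

Step 2: Apply Bayes' theorem
P(A|D) = P(D|A)P(A) / P(D)
       = 0.00423396 / 0.04194996
       = 0.1009


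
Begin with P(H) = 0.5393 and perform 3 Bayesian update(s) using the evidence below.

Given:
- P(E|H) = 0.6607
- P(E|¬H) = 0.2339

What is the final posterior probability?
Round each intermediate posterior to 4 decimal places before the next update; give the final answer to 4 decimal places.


Sequential Bayesian updating:

Initial prior: P(H) = 0.5393

Update 1:
  P(E) = 0.6607 × 0.5393 + 0.2339 × 0.4607 = 0.35631551 + 0.10775773 = 0.46407324
  P(H|E) = 0.35631551 / 0.46407324 = 0.7678

Update 2:
  P(E) = 0.6607 × 0.7678 + 0.2339 × 0.2322 = 0.50728546 + 0.05431158 = 0.56159704
  P(H|E) = 0.50728546 / 0.56159704 = 0.9033

Update 3:
  P(E) = 0.6607 × 0.9033 + 0.2339 × 0.0967 = 0.59681031 + 0.02261813 = 0.61942844
  P(H|E) = 0.59681031 / 0.61942844 = 0.9635

Final posterior: 0.9635


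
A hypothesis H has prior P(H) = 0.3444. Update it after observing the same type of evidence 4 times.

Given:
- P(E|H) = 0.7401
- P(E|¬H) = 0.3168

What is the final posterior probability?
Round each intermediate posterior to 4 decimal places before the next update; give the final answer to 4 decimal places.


Sequential Bayesian updating:

Initial prior: P(H) = 0.3444

Update 1:
  P(E) = 0.7401 × 0.3444 + 0.3168 × 0.6556 = 0.25489044 + 0.20769408 = 0.46258452
  P(H|E) = 0.25489044 / 0.46258452 = 0.5510

Update 2:
  P(E) = 0.7401 × 0.5510 + 0.3168 × 0.4490 = 0.40779510 + 0.14224320 = 0.55003830
  P(H|E) = 0.40779510 / 0.55003830 = 0.7414

Update 3:
  P(E) = 0.7401 × 0.7414 + 0.3168 × 0.2586 = 0.54871014 + 0.08192448 = 0.63063462
  P(H|E) = 0.54871014 / 0.63063462 = 0.8701

Update 4:
  P(E) = 0.7401 × 0.8701 + 0.3168 × 0.1299 = 0.64396101 + 0.04115232 = 0.68511333
  P(H|E) = 0.64396101 / 0.68511333 = 0.9399

Final posterior: 0.9399


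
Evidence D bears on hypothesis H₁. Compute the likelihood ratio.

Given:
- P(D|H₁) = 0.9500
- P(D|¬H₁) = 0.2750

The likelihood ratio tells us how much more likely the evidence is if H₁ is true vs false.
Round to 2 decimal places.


Likelihood Ratio (LR) = P(D|H₁) / P(D|¬H₁)

LR = 0.9500 / 0.2750
   = 3.45

The evidence is 3.45 times more likely if H₁ is true than if H₁ is false.
Because LR exceeds 1, D is evidence for H₁.


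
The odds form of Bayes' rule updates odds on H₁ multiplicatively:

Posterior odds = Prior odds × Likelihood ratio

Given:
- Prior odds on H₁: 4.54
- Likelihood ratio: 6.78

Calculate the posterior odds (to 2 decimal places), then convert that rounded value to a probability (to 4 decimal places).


Step 1: Calculate posterior odds
Posterior odds = Prior odds × LR
               = 4.54 × 6.78
               = 30.78

Step 2: Convert to probability
P(H₁|E) = Posterior odds / (1 + Posterior odds)
       = 30.78 / (1 + 30.78)
       = 30.78 / 31.78
       = 0.9685

The evidence increased P(H₁) from 0.8195 to 0.9685.


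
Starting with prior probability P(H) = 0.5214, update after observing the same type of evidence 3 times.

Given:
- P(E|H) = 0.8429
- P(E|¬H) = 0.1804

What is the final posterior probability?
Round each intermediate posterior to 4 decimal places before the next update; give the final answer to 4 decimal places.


Sequential Bayesian updating:

Initial prior: P(H) = 0.5214

Update 1:
  P(E) = 0.8429 × 0.5214 + 0.1804 × 0.4786 = 0.43948806 + 0.08633944 = 0.52582750
  P(H|E) = 0.43948806 / 0.52582750 = 0.8358

Update 2:
  P(E) = 0.8429 × 0.8358 + 0.1804 × 0.1642 = 0.70449582 + 0.02962168 = 0.73411750
  P(H|E) = 0.70449582 / 0.73411750 = 0.9596

Update 3:
  P(E) = 0.8429 × 0.9596 + 0.1804 × 0.0404 = 0.80884684 + 0.00728816 = 0.81613500
  P(H|E) = 0.80884684 / 0.81613500 = 0.9911

Final posterior: 0.9911


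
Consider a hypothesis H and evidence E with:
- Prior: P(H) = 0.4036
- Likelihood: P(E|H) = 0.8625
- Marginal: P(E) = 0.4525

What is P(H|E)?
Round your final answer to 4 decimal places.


Using Bayes' theorem:

P(H|E) = P(E|H) × P(H) / P(E)
       = 0.8625 × 0.4036 / 0.4525
       = 0.34810500 / 0.4525
       = 0.7693

The evidence strengthens our belief in H.
Prior: 0.4036 → Posterior: 0.7693


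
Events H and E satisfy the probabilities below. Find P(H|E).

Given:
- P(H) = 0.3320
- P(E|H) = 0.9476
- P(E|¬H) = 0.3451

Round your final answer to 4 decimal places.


Bayes' theorem: P(H|E) = P(E|H) × P(H) / P(E)

Step 1: Calculate P(E) using law of total probability
P(E) = P(E|H)P(H) + P(E|¬H)P(¬H)
     = 0.9476 × 0.3320 + 0.3451 × 0.6680
     = 0.31460320 + 0.23052680
     = 0.54513000

Step 2: Apply Bayes' theorem
P(H|E) = P(E|H) × P(H) / P(E)
       = 0.31460320 / 0.54513000
       = 0.5771


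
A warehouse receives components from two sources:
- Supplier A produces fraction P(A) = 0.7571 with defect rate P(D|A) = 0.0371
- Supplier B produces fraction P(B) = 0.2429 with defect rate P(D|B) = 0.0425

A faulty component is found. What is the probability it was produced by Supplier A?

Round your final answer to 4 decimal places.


Let A = from Supplier A, D = faulty

Given:
- P(A) = 0.7571, P(B) = 0.2429
- P(D|A) = 0.0371, P(D|B) = 0.0425

Step 1: Find P(D)
P(D) = P(D|A)P(A) + P(D|B)P(B)
     = 0.0371 × 0.7571 + 0.0425 × 0.2429
     = 0.02808841 + 0.01032325
     = 0.03841166

Step 2: Apply Bayes' theorem
P(A|D) = P(D|A)P(A) / P(D)
       = 0.02808841 / 0.03841166
       = 0.7312


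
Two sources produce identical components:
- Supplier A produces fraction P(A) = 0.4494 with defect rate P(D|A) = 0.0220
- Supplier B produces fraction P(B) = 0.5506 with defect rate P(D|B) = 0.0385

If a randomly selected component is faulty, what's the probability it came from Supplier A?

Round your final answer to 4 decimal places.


Let A = from Supplier A, D = faulty

Given:
- P(A) = 0.4494, P(B) = 0.5506
- P(D|A) = 0.0220, P(D|B) = 0.0385

Step 1: Find P(D)
P(D) = P(D|A)P(A) + P(D|B)P(B)
     = 0.0220 × 0.4494 + 0.0385 × 0.5506
     = 0.00988680 + 0.02119810
     = 0.03108490

Step 2: Apply Bayes' theorem
P(A|D) = P(D|A)P(A) / P(D)
       = 0.00988680 / 0.03108490
       = 0.3181


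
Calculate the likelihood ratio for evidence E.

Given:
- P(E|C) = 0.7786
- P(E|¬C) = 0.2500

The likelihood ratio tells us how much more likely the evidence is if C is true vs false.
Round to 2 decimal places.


Likelihood Ratio (LR) = P(E|C) / P(E|¬C)

LR = 0.7786 / 0.2500
   = 3.11

The evidence is 3.11 times more likely if C is true than if C is false.
Because LR exceeds 1, E is evidence for C.


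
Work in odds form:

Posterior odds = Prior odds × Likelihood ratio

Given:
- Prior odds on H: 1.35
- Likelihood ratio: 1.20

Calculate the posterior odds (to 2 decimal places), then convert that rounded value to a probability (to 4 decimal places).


Step 1: Calculate posterior odds
Posterior odds = Prior odds × LR
               = 1.35 × 1.20
               = 1.62

Step 2: Convert to probability
P(H|E) = Posterior odds / (1 + Posterior odds)
       = 1.62 / (1 + 1.62)
       = 1.62 / 2.62
       = 0.6183

The evidence increased P(H) from 0.5745 to 0.6183.


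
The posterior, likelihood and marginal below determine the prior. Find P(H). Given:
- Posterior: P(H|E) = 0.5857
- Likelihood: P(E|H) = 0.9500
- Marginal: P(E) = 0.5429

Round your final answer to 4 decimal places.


From Bayes' theorem: P(H|E) = P(E|H) × P(H) / P(E)

Rearranging for P(H):
P(H) = P(H|E) × P(E) / P(E|H)
     = 0.5857 × 0.5429 / 0.9500
     = 0.31797653 / 0.9500
     = 0.3347


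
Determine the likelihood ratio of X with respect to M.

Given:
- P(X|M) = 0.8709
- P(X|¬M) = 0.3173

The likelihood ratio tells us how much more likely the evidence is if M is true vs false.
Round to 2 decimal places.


Likelihood Ratio (LR) = P(X|M) / P(X|¬M)

LR = 0.8709 / 0.3173
   = 2.74

The evidence is 2.74 times more likely if M is true than if M is false.
Because LR exceeds 1, X is evidence for M.


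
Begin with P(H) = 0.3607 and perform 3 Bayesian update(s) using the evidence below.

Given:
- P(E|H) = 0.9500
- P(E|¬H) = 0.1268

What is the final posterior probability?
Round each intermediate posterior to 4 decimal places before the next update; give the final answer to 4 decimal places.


Sequential Bayesian updating:

Initial prior: P(H) = 0.3607

Update 1:
  P(E) = 0.9500 × 0.3607 + 0.1268 × 0.6393 = 0.34266500 + 0.08106324 = 0.42372824
  P(H|E) = 0.34266500 / 0.42372824 = 0.8087

Update 2:
  P(E) = 0.9500 × 0.8087 + 0.1268 × 0.1913 = 0.76826500 + 0.02425684 = 0.79252184
  P(H|E) = 0.76826500 / 0.79252184 = 0.9694

Update 3:
  P(E) = 0.9500 × 0.9694 + 0.1268 × 0.0306 = 0.92093000 + 0.00388008 = 0.92481008
  P(H|E) = 0.92093000 / 0.92481008 = 0.9958

Final posterior: 0.9958


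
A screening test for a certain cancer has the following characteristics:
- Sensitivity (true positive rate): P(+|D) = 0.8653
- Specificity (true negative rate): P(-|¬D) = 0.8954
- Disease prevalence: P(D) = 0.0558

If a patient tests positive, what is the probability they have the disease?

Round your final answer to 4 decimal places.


Let D = has disease, + = positive test

Given:
- P(D) = 0.0558 (prevalence)
- P(+|D) = 0.8653 (sensitivity)
- P(-|¬D) = 0.8954 (specificity)
- P(+|¬D) = 0.1046 (false positive rate = 1 - specificity)

Step 1: Find P(+)
P(+) = P(+|D)P(D) + P(+|¬D)P(¬D)
     = 0.8653 × 0.0558 + 0.1046 × 0.9442
     = 0.04828374 + 0.09876332
     = 0.14704706

Step 2: Apply Bayes' theorem for P(D|+)
P(D|+) = P(+|D)P(D) / P(+)
       = 0.04828374 / 0.14704706
       = 0.3284


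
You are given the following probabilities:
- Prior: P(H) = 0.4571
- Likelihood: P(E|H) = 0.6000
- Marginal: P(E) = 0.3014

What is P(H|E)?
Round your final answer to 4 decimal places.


Using Bayes' theorem:

P(H|E) = P(E|H) × P(H) / P(E)
       = 0.6000 × 0.4571 / 0.3014
       = 0.27426000 / 0.3014
       = 0.9100

The evidence strengthens our belief in H.
Prior: 0.4571 → Posterior: 0.9100


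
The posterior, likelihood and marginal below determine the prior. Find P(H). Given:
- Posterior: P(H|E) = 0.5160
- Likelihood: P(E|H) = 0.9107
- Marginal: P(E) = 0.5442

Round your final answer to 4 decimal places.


From Bayes' theorem: P(H|E) = P(E|H) × P(H) / P(E)

Rearranging for P(H):
P(H) = P(H|E) × P(E) / P(E|H)
     = 0.5160 × 0.5442 / 0.9107
     = 0.28080720 / 0.9107
     = 0.3083


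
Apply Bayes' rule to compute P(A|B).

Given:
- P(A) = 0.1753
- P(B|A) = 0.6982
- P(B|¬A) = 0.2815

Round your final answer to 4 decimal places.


Bayes' theorem: P(A|B) = P(B|A) × P(A) / P(B)

Step 1: Calculate P(B) using law of total probability
P(B) = P(B|A)P(A) + P(B|¬A)P(¬A)
     = 0.6982 × 0.1753 + 0.2815 × 0.8247
     = 0.12239446 + 0.23215305
     = 0.35454751

Step 2: Apply Bayes' theorem
P(A|B) = P(B|A) × P(A) / P(B)
       = 0.12239446 / 0.35454751
       = 0.3452


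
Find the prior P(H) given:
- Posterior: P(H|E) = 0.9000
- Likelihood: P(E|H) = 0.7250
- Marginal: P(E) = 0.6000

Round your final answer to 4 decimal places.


From Bayes' theorem: P(H|E) = P(E|H) × P(H) / P(E)

Rearranging for P(H):
P(H) = P(H|E) × P(E) / P(E|H)
     = 0.9000 × 0.6000 / 0.7250
     = 0.54000000 / 0.7250
     = 0.7448


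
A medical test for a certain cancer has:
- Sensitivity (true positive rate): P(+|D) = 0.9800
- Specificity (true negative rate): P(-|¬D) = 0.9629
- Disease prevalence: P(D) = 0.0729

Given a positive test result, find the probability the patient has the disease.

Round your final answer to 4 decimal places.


Let D = has disease, + = positive test

Given:
- P(D) = 0.0729 (prevalence)
- P(+|D) = 0.9800 (sensitivity)
- P(-|¬D) = 0.9629 (specificity)
- P(+|¬D) = 0.0371 (false positive rate = 1 - specificity)

Step 1: Find P(+)
P(+) = P(+|D)P(D) + P(+|¬D)P(¬D)
     = 0.9800 × 0.0729 + 0.0371 × 0.9271
     = 0.07144200 + 0.03439541
     = 0.10583741

Step 2: Apply Bayes' theorem for P(D|+)
P(D|+) = P(+|D)P(D) / P(+)
       = 0.07144200 / 0.10583741
       = 0.6750


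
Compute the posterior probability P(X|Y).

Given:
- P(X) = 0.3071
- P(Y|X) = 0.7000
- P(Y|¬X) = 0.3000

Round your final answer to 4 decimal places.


Bayes' theorem: P(X|Y) = P(Y|X) × P(X) / P(Y)

Step 1: Calculate P(Y) using law of total probability
P(Y) = P(Y|X)P(X) + P(Y|¬X)P(¬X)
     = 0.7000 × 0.3071 + 0.3000 × 0.6929
     = 0.21497000 + 0.20787000
     = 0.42284000

Step 2: Apply Bayes' theorem
P(X|Y) = P(Y|X) × P(X) / P(Y)
       = 0.21497000 / 0.42284000
       = 0.5084


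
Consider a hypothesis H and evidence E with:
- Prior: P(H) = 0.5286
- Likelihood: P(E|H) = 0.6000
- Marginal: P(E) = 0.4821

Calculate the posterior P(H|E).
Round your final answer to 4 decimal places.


Using Bayes' theorem:

P(H|E) = P(E|H) × P(H) / P(E)
       = 0.6000 × 0.5286 / 0.4821
       = 0.31716000 / 0.4821
       = 0.6579

The evidence strengthens our belief in H.
Prior: 0.5286 → Posterior: 0.6579


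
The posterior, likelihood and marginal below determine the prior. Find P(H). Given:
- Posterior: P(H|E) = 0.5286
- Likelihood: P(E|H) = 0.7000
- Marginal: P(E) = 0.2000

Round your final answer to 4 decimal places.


From Bayes' theorem: P(H|E) = P(E|H) × P(H) / P(E)

Rearranging for P(H):
P(H) = P(H|E) × P(E) / P(E|H)
     = 0.5286 × 0.2000 / 0.7000
     = 0.10572000 / 0.7000
     = 0.1510


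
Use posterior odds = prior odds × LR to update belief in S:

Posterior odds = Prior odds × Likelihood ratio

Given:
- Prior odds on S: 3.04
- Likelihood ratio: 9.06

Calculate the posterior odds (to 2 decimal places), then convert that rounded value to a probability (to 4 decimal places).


Step 1: Calculate posterior odds
Posterior odds = Prior odds × LR
               = 3.04 × 9.06
               = 27.54

Step 2: Convert to probability
P(S|E) = Posterior odds / (1 + Posterior odds)
       = 27.54 / (1 + 27.54)
       = 27.54 / 28.54
       = 0.9650

The evidence increased P(S) from 0.7525 to 0.9650.


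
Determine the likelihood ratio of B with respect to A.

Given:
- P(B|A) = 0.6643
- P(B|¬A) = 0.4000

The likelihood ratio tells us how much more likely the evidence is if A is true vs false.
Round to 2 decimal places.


Likelihood Ratio (LR) = P(B|A) / P(B|¬A)

LR = 0.6643 / 0.4000
   = 1.66

The evidence is 1.66 times more likely if A is true than if A is false.
Because LR exceeds 1, B is evidence for A.


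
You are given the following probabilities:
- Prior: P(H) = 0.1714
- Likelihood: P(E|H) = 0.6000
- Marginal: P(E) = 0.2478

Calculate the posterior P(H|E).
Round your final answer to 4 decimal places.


Using Bayes' theorem:

P(H|E) = P(E|H) × P(H) / P(E)
       = 0.6000 × 0.1714 / 0.2478
       = 0.10284000 / 0.2478
       = 0.4150

The evidence strengthens our belief in H.
Prior: 0.1714 → Posterior: 0.4150


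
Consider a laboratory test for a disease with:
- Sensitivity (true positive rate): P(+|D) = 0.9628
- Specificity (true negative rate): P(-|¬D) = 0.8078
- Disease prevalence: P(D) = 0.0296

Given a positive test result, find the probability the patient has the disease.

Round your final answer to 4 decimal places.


Let D = has disease, + = positive test

Given:
- P(D) = 0.0296 (prevalence)
- P(+|D) = 0.9628 (sensitivity)
- P(-|¬D) = 0.8078 (specificity)
- P(+|¬D) = 0.1922 (false positive rate = 1 - specificity)

Step 1: Find P(+)
P(+) = P(+|D)P(D) + P(+|¬D)P(¬D)
     = 0.9628 × 0.0296 + 0.1922 × 0.9704
     = 0.02849888 + 0.18651088
     = 0.21500976

Step 2: Apply Bayes' theorem for P(D|+)
P(D|+) = P(+|D)P(D) / P(+)
       = 0.02849888 / 0.21500976
       = 0.1325


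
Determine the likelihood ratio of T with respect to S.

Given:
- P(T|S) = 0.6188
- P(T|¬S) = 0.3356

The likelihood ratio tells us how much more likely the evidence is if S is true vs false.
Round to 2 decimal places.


Likelihood Ratio (LR) = P(T|S) / P(T|¬S)

LR = 0.6188 / 0.3356
   = 1.84

The evidence is 1.84 times more likely if S is true than if S is false.
LR > 1, so observing T raises the odds in favor of S.


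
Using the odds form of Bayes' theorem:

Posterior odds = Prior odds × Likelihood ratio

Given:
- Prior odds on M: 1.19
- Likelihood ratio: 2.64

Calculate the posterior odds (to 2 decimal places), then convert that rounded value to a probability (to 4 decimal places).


Step 1: Calculate posterior odds
Posterior odds = Prior odds × LR
               = 1.19 × 2.64
               = 3.14

Step 2: Convert to probability
P(M|E) = Posterior odds / (1 + Posterior odds)
       = 3.14 / (1 + 3.14)
       = 3.14 / 4.14
       = 0.7585

The evidence increased P(M) from 0.5434 to 0.7585.


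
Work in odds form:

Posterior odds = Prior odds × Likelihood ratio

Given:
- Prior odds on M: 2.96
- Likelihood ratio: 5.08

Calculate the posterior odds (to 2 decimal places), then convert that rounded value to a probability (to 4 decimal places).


Step 1: Calculate posterior odds
Posterior odds = Prior odds × LR
               = 2.96 × 5.08
               = 15.04

Step 2: Convert to probability
P(M|E) = Posterior odds / (1 + Posterior odds)
       = 15.04 / (1 + 15.04)
       = 15.04 / 16.04
       = 0.9377

The evidence increased P(M) from 0.7475 to 0.9377.


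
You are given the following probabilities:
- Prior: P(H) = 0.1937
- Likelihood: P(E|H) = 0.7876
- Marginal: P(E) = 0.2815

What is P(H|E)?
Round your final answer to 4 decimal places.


Using Bayes' theorem:

P(H|E) = P(E|H) × P(H) / P(E)
       = 0.7876 × 0.1937 / 0.2815
       = 0.15255812 / 0.2815
       = 0.5419

The evidence strengthens our belief in H.
Prior: 0.1937 → Posterior: 0.5419


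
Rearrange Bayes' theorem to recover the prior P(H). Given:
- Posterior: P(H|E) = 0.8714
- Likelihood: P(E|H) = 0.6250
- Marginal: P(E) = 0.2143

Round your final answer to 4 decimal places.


From Bayes' theorem: P(H|E) = P(E|H) × P(H) / P(E)

Rearranging for P(H):
P(H) = P(H|E) × P(E) / P(E|H)
     = 0.8714 × 0.2143 / 0.6250
     = 0.18674102 / 0.6250
     = 0.2988


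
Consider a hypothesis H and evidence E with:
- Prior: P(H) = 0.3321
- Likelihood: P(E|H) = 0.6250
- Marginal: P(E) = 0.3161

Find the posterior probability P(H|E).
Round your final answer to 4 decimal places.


Using Bayes' theorem:

P(H|E) = P(E|H) × P(H) / P(E)
       = 0.6250 × 0.3321 / 0.3161
       = 0.20756250 / 0.3161
       = 0.6566

The evidence strengthens our belief in H.
Prior: 0.3321 → Posterior: 0.6566
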